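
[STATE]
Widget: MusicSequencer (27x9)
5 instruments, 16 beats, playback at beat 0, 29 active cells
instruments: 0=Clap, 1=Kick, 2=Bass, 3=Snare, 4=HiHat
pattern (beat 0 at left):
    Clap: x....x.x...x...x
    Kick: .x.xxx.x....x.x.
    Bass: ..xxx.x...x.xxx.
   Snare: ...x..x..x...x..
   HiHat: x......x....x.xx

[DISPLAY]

      ▼123456789012345     
  Clap█····█·█···█···█     
  Kick·█·███·█····█·█·     
  Bass··███·█···█·███·     
 Snare···█··█··█···█··     
 HiHat█······█····█·██     
                           
                           
                           


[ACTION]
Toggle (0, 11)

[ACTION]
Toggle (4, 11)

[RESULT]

      ▼123456789012345     
  Clap█····█·█·······█     
  Kick·█·███·█····█·█·     
  Bass··███·█···█·███·     
 Snare···█··█··█···█··     
 HiHat█······█···██·██     
                           
                           
                           


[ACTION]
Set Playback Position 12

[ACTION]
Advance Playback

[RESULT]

      0123456789012▼45     
  Clap█····█·█·······█     
  Kick·█·███·█····█·█·     
  Bass··███·█···█·███·     
 Snare···█··█··█···█··     
 HiHat█······█···██·██     
                           
                           
                           


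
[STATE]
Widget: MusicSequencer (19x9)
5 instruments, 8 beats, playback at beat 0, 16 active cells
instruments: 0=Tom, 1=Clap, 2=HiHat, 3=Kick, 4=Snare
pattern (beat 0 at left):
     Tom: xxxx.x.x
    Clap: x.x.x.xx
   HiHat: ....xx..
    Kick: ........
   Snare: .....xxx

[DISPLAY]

      ▼1234567     
   Tom████·█·█     
  Clap█·█·█·██     
 HiHat····██··     
  Kick········     
 Snare·····███     
                   
                   
                   


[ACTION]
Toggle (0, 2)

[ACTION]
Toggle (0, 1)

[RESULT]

      ▼1234567     
   Tom█··█·█·█     
  Clap█·█·█·██     
 HiHat····██··     
  Kick········     
 Snare·····███     
                   
                   
                   


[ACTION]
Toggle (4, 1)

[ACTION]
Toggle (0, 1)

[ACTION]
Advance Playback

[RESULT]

      0▼234567     
   Tom██·█·█·█     
  Clap█·█·█·██     
 HiHat····██··     
  Kick········     
 Snare·█···███     
                   
                   
                   


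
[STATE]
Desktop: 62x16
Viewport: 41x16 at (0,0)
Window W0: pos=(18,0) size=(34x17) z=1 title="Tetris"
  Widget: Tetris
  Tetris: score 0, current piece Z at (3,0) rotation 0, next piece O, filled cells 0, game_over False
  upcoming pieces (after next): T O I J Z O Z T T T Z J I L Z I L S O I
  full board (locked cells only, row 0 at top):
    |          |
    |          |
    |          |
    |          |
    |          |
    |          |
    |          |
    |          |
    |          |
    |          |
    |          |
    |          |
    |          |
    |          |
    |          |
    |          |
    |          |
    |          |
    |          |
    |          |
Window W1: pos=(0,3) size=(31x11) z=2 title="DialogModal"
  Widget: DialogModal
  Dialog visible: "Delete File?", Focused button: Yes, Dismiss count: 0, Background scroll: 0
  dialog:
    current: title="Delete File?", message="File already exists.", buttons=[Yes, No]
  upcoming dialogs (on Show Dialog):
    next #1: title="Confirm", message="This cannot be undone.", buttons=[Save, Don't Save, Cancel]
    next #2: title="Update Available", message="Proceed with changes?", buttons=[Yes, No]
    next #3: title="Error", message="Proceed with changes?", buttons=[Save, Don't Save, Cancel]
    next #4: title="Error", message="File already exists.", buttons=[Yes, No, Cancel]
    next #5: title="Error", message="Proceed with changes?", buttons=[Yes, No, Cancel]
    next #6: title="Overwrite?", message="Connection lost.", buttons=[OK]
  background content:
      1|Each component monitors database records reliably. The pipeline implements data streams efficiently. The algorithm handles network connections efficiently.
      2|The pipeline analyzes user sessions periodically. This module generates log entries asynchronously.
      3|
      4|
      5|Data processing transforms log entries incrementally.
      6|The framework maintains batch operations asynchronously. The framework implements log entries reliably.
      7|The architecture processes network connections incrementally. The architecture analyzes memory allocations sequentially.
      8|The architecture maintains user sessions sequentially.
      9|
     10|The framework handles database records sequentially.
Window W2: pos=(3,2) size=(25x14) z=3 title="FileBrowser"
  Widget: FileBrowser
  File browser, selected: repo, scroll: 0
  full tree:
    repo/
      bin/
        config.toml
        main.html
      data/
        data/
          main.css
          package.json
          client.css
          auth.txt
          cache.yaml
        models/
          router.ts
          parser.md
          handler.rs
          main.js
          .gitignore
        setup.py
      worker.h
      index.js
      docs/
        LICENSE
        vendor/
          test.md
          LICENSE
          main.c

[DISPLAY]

                  ┏━━━━━━━━━━━━━━━━━━━━━━
                  ┃ Tetris               
   ┏━━━━━━━━━━━━━━━━━━━━━━━┓─────────────
┏━━┃ FileBrowser           ┃━━┓ext:      
┃ D┠───────────────────────┨  ┃▓         
┠──┃> [-] repo/            ┃──┨▓         
┃Ea┃    [+] bin/           ┃ab┃          
┃Th┃    [+] data/          ┃se┃          
┃  ┃    worker.h           ┃  ┃          
┃  ┃    index.js           ┃  ┃core:     
┃Da┃    [+] docs/          ┃lo┃          
┃Th┃                       ┃ch┃          
┃Th┃                       ┃ne┃          
┗━━┃                       ┃━━┛          
   ┃                       ┃ │           
   ┗━━━━━━━━━━━━━━━━━━━━━━━┛ │           


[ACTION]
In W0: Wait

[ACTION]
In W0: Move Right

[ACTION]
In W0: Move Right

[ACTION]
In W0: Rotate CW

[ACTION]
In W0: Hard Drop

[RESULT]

                  ┏━━━━━━━━━━━━━━━━━━━━━━
                  ┃ Tetris               
   ┏━━━━━━━━━━━━━━━━━━━━━━━┓─────────────
┏━━┃ FileBrowser           ┃━━┓ext:      
┃ D┠───────────────────────┨  ┃▒         
┠──┃> [-] repo/            ┃──┨▒▒        
┃Ea┃    [+] bin/           ┃ab┃          
┃Th┃    [+] data/          ┃se┃          
┃  ┃    worker.h           ┃  ┃          
┃  ┃    index.js           ┃  ┃core:     
┃Da┃    [+] docs/          ┃lo┃          
┃Th┃                       ┃ch┃          
┃Th┃                       ┃ne┃          
┗━━┃                       ┃━━┛          
   ┃                       ┃ │           
   ┗━━━━━━━━━━━━━━━━━━━━━━━┛ │           


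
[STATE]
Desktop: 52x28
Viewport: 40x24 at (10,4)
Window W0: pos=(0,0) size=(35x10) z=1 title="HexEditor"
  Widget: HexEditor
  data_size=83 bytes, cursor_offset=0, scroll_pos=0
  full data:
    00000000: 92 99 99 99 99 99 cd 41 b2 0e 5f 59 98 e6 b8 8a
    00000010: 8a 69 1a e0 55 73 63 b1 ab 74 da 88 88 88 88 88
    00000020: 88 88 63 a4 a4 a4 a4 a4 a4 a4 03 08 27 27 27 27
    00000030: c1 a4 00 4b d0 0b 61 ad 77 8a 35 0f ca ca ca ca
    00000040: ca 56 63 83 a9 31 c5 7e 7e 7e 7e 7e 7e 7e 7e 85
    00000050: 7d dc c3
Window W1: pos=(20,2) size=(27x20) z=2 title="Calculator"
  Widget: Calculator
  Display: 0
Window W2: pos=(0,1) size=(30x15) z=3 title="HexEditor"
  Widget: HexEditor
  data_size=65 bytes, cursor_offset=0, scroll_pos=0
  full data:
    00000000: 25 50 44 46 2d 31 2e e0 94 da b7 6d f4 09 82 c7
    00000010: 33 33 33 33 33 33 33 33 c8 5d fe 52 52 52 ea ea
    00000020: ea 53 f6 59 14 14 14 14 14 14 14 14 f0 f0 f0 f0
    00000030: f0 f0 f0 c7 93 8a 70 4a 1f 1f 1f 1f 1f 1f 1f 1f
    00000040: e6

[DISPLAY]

 25 50 44 46 2d 31 ┃────────────────┨   
 33 33 33 33 33 33 ┃               0┃   
 ea 53 f6 59 14 14 ┃───┬───┐        ┃   
 f0 f0 f0 c7 93 8a ┃ 9 │ ÷ │        ┃   
 e6                ┃───┼───┤        ┃   
                   ┃ 6 │ × │        ┃   
                   ┃───┼───┤        ┃   
                   ┃ 3 │ - │        ┃   
                   ┃───┼───┤        ┃   
                   ┃ = │ + │        ┃   
                   ┃───┼───┤        ┃   
━━━━━━━━━━━━━━━━━━━┛ MR│ M+│        ┃   
          ┃└───┴───┴───┴───┘        ┃   
          ┃                         ┃   
          ┃                         ┃   
          ┃                         ┃   
          ┃                         ┃   
          ┗━━━━━━━━━━━━━━━━━━━━━━━━━┛   
                                        
                                        
                                        
                                        
                                        
                                        


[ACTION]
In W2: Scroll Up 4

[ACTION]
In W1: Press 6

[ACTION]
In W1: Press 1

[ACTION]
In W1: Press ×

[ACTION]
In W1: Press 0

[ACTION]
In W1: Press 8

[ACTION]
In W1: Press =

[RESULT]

 25 50 44 46 2d 31 ┃────────────────┨   
 33 33 33 33 33 33 ┃             488┃   
 ea 53 f6 59 14 14 ┃───┬───┐        ┃   
 f0 f0 f0 c7 93 8a ┃ 9 │ ÷ │        ┃   
 e6                ┃───┼───┤        ┃   
                   ┃ 6 │ × │        ┃   
                   ┃───┼───┤        ┃   
                   ┃ 3 │ - │        ┃   
                   ┃───┼───┤        ┃   
                   ┃ = │ + │        ┃   
                   ┃───┼───┤        ┃   
━━━━━━━━━━━━━━━━━━━┛ MR│ M+│        ┃   
          ┃└───┴───┴───┴───┘        ┃   
          ┃                         ┃   
          ┃                         ┃   
          ┃                         ┃   
          ┃                         ┃   
          ┗━━━━━━━━━━━━━━━━━━━━━━━━━┛   
                                        
                                        
                                        
                                        
                                        
                                        


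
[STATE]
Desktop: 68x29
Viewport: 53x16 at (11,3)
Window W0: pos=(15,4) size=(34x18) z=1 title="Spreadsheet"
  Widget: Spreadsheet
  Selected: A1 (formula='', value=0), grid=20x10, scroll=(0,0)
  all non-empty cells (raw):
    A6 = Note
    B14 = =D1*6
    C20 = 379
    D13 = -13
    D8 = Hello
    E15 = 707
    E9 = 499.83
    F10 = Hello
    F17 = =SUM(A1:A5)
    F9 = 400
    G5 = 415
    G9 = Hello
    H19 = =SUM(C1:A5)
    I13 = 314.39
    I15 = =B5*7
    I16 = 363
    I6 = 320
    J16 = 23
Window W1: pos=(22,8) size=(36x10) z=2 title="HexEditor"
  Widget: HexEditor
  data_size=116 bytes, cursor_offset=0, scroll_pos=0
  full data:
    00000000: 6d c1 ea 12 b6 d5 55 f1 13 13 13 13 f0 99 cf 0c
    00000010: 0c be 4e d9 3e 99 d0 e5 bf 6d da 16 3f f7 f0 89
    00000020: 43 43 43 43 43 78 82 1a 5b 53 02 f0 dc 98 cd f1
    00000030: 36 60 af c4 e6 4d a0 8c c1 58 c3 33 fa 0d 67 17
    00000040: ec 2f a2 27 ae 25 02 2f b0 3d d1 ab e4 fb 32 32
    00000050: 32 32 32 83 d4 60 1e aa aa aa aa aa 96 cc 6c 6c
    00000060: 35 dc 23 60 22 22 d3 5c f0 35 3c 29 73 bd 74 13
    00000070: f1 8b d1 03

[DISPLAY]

                                                     
    ┏━━━━━━━━━━━━━━━━━━━━━━━━━━━━━━━━┓               
    ┃ Spreadsheet                    ┃               
    ┠────────────────────────────────┨               
    ┃A1:                             ┃               
    ┃      ┏━━━━━━━━━━━━━━━━━━━━━━━━━━━━━━━━━━┓      
    ┃------┃ HexEditor                        ┃      
    ┃  1   ┠──────────────────────────────────┨      
    ┃  2   ┃00000000  6D c1 ea 12 b6 d5 55 f1 ┃      
    ┃  3   ┃00000010  0c be 4e d9 3e 99 d0 e5 ┃      
    ┃  4   ┃00000020  43 43 43 43 43 78 82 1a ┃      
    ┃  5   ┃00000030  36 60 af c4 e6 4d a0 8c ┃      
    ┃  6 No┃00000040  ec 2f a2 27 ae 25 02 2f ┃      
    ┃  7   ┃00000050  32 32 32 83 d4 60 1e aa ┃      
    ┃  8   ┗━━━━━━━━━━━━━━━━━━━━━━━━━━━━━━━━━━┛      
    ┃  9        0       0       0    ┃               


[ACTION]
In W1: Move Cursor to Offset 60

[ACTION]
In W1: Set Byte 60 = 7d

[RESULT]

                                                     
    ┏━━━━━━━━━━━━━━━━━━━━━━━━━━━━━━━━┓               
    ┃ Spreadsheet                    ┃               
    ┠────────────────────────────────┨               
    ┃A1:                             ┃               
    ┃      ┏━━━━━━━━━━━━━━━━━━━━━━━━━━━━━━━━━━┓      
    ┃------┃ HexEditor                        ┃      
    ┃  1   ┠──────────────────────────────────┨      
    ┃  2   ┃00000000  6d c1 ea 12 b6 d5 55 f1 ┃      
    ┃  3   ┃00000010  0c be 4e d9 3e 99 d0 e5 ┃      
    ┃  4   ┃00000020  43 43 43 43 43 78 82 1a ┃      
    ┃  5   ┃00000030  36 60 af c4 e6 4d a0 8c ┃      
    ┃  6 No┃00000040  ec 2f a2 27 ae 25 02 2f ┃      
    ┃  7   ┃00000050  32 32 32 83 d4 60 1e aa ┃      
    ┃  8   ┗━━━━━━━━━━━━━━━━━━━━━━━━━━━━━━━━━━┛      
    ┃  9        0       0       0    ┃               


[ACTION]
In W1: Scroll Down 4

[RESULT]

                                                     
    ┏━━━━━━━━━━━━━━━━━━━━━━━━━━━━━━━━┓               
    ┃ Spreadsheet                    ┃               
    ┠────────────────────────────────┨               
    ┃A1:                             ┃               
    ┃      ┏━━━━━━━━━━━━━━━━━━━━━━━━━━━━━━━━━━┓      
    ┃------┃ HexEditor                        ┃      
    ┃  1   ┠──────────────────────────────────┨      
    ┃  2   ┃00000040  ec 2f a2 27 ae 25 02 2f ┃      
    ┃  3   ┃00000050  32 32 32 83 d4 60 1e aa ┃      
    ┃  4   ┃00000060  35 dc 23 60 22 22 d3 5c ┃      
    ┃  5   ┃00000070  f1 8b d1 03             ┃      
    ┃  6 No┃                                  ┃      
    ┃  7   ┃                                  ┃      
    ┃  8   ┗━━━━━━━━━━━━━━━━━━━━━━━━━━━━━━━━━━┛      
    ┃  9        0       0       0    ┃               


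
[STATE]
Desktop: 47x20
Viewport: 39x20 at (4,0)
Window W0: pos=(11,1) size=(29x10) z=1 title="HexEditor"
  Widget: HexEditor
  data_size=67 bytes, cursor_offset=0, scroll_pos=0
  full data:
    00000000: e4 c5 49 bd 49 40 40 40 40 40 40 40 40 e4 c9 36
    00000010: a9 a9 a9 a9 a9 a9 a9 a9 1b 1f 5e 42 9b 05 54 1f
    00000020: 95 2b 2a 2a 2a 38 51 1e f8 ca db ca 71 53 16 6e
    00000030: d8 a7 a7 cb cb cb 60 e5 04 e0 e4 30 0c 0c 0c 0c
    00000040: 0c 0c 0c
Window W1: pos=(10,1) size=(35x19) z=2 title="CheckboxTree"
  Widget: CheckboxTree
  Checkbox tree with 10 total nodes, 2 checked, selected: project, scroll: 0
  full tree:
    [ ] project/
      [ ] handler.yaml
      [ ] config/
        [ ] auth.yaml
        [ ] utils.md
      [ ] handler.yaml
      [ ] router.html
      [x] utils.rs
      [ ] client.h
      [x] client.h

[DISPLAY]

                                       
      ┏━━━━━━━━━━━━━━━━━━━━━━━━━━━━━━━━
      ┃ CheckboxTree                   
      ┠────────────────────────────────
      ┃>[-] project/                   
      ┃   [ ] handler.yaml             
      ┃   [ ] config/                  
      ┃     [ ] auth.yaml              
      ┃     [ ] utils.md               
      ┃   [ ] handler.yaml             
      ┃   [ ] router.html              
      ┃   [x] utils.rs                 
      ┃   [ ] client.h                 
      ┃   [x] client.h                 
      ┃                                
      ┃                                
      ┃                                
      ┃                                
      ┃                                
      ┗━━━━━━━━━━━━━━━━━━━━━━━━━━━━━━━━


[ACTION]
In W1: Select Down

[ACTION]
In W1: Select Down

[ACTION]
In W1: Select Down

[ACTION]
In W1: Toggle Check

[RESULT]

                                       
      ┏━━━━━━━━━━━━━━━━━━━━━━━━━━━━━━━━
      ┃ CheckboxTree                   
      ┠────────────────────────────────
      ┃ [-] project/                   
      ┃   [ ] handler.yaml             
      ┃   [-] config/                  
      ┃>    [x] auth.yaml              
      ┃     [ ] utils.md               
      ┃   [ ] handler.yaml             
      ┃   [ ] router.html              
      ┃   [x] utils.rs                 
      ┃   [ ] client.h                 
      ┃   [x] client.h                 
      ┃                                
      ┃                                
      ┃                                
      ┃                                
      ┃                                
      ┗━━━━━━━━━━━━━━━━━━━━━━━━━━━━━━━━


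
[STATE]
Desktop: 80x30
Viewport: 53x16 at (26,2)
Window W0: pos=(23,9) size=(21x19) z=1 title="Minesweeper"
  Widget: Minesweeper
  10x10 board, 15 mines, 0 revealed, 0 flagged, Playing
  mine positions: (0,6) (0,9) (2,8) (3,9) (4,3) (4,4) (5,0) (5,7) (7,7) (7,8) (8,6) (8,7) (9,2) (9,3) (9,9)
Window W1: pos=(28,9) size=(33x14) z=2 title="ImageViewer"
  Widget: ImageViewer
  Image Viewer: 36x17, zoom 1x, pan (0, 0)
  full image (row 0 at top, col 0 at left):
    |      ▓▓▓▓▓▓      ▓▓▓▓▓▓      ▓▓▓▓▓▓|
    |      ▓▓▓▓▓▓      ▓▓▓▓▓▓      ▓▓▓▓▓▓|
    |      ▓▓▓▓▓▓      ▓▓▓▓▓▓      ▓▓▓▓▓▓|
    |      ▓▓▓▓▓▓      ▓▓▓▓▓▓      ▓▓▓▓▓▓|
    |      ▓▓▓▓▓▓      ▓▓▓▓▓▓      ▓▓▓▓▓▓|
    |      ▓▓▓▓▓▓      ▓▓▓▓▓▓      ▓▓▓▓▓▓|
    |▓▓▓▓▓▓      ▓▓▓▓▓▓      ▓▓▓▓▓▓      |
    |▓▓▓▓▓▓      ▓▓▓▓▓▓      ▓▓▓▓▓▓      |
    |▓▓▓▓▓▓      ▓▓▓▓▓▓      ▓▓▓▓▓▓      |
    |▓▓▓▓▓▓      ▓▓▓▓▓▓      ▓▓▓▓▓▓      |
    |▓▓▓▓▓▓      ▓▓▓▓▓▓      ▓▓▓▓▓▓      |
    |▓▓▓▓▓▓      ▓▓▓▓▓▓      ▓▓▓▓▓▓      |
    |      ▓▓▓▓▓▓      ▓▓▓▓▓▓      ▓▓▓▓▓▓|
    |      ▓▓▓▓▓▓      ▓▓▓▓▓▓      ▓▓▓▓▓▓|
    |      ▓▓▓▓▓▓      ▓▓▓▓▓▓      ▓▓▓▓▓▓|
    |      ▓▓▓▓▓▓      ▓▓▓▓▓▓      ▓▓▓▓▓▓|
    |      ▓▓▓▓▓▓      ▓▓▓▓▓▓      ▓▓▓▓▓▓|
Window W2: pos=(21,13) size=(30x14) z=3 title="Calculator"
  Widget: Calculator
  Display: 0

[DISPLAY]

                                                     
                                                     
                                                     
                                                     
                                                     
                                                     
                                                     
━━┏━━━━━━━━━━━━━━━━━━━━━━━━━━━━━━━┓                  
in┃ ImageViewer                   ┃                  
──┠───────────────────────────────┨                  
■■┃      ▓▓▓▓▓▓      ▓▓▓▓▓▓      ▓┃                  
━━━━━━━━━━━━━━━━━━━━━━━━┓▓▓      ▓┃                  
culator                 ┃▓▓      ▓┃                  
────────────────────────┨▓▓      ▓┃                  
                       0┃▓▓      ▓┃                  
┬───┬───┬───┐           ┃▓▓      ▓┃                  


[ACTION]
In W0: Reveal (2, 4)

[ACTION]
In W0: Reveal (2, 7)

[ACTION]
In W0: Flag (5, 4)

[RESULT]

                                                     
                                                     
                                                     
                                                     
                                                     
                                                     
                                                     
━━┏━━━━━━━━━━━━━━━━━━━━━━━━━━━━━━━┓                  
in┃ ImageViewer                   ┃                  
──┠───────────────────────────────┨                  
  ┃      ▓▓▓▓▓▓      ▓▓▓▓▓▓      ▓┃                  
━━━━━━━━━━━━━━━━━━━━━━━━┓▓▓      ▓┃                  
culator                 ┃▓▓      ▓┃                  
────────────────────────┨▓▓      ▓┃                  
                       0┃▓▓      ▓┃                  
┬───┬───┬───┐           ┃▓▓      ▓┃                  


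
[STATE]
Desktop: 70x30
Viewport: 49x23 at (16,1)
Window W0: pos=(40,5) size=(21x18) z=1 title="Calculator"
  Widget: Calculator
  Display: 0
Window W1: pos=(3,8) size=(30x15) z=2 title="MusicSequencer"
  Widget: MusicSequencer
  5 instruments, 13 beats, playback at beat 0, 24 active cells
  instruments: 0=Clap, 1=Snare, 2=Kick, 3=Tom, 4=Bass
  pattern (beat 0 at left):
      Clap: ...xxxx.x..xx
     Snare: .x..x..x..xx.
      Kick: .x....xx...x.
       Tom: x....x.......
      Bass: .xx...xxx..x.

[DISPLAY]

                                                 
                                                 
                                                 
                                                 
                        ┏━━━━━━━━━━━━━━━━━━━┓    
                        ┃ Calculator        ┃    
                        ┠───────────────────┨    
━━━━━━━━━━━━━━━━┓       ┃                  0┃    
cer             ┃       ┃┌───┬───┬───┬───┐  ┃    
────────────────┨       ┃│ 7 │ 8 │ 9 │ ÷ │  ┃    
6789012         ┃       ┃├───┼───┼───┼───┤  ┃    
█·█··██         ┃       ┃│ 4 │ 5 │ 6 │ × │  ┃    
·█··██·         ┃       ┃├───┼───┼───┼───┤  ┃    
██···█·         ┃       ┃│ 1 │ 2 │ 3 │ - │  ┃    
·······         ┃       ┃├───┼───┼───┼───┤  ┃    
███··█·         ┃       ┃│ 0 │ . │ = │ + │  ┃    
                ┃       ┃├───┼───┼───┼───┤  ┃    
                ┃       ┃│ C │ MC│ MR│ M+│  ┃    
                ┃       ┃└───┴───┴───┴───┘  ┃    
                ┃       ┃                   ┃    
                ┃       ┃                   ┃    
━━━━━━━━━━━━━━━━┛       ┗━━━━━━━━━━━━━━━━━━━┛    
                                                 


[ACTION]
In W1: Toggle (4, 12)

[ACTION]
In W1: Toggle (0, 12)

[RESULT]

                                                 
                                                 
                                                 
                                                 
                        ┏━━━━━━━━━━━━━━━━━━━┓    
                        ┃ Calculator        ┃    
                        ┠───────────────────┨    
━━━━━━━━━━━━━━━━┓       ┃                  0┃    
cer             ┃       ┃┌───┬───┬───┬───┐  ┃    
────────────────┨       ┃│ 7 │ 8 │ 9 │ ÷ │  ┃    
6789012         ┃       ┃├───┼───┼───┼───┤  ┃    
█·█··█·         ┃       ┃│ 4 │ 5 │ 6 │ × │  ┃    
·█··██·         ┃       ┃├───┼───┼───┼───┤  ┃    
██···█·         ┃       ┃│ 1 │ 2 │ 3 │ - │  ┃    
·······         ┃       ┃├───┼───┼───┼───┤  ┃    
███··██         ┃       ┃│ 0 │ . │ = │ + │  ┃    
                ┃       ┃├───┼───┼───┼───┤  ┃    
                ┃       ┃│ C │ MC│ MR│ M+│  ┃    
                ┃       ┃└───┴───┴───┴───┘  ┃    
                ┃       ┃                   ┃    
                ┃       ┃                   ┃    
━━━━━━━━━━━━━━━━┛       ┗━━━━━━━━━━━━━━━━━━━┛    
                                                 


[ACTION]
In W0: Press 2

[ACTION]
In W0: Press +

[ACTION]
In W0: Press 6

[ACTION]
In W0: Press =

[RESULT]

                                                 
                                                 
                                                 
                                                 
                        ┏━━━━━━━━━━━━━━━━━━━┓    
                        ┃ Calculator        ┃    
                        ┠───────────────────┨    
━━━━━━━━━━━━━━━━┓       ┃                  8┃    
cer             ┃       ┃┌───┬───┬───┬───┐  ┃    
────────────────┨       ┃│ 7 │ 8 │ 9 │ ÷ │  ┃    
6789012         ┃       ┃├───┼───┼───┼───┤  ┃    
█·█··█·         ┃       ┃│ 4 │ 5 │ 6 │ × │  ┃    
·█··██·         ┃       ┃├───┼───┼───┼───┤  ┃    
██···█·         ┃       ┃│ 1 │ 2 │ 3 │ - │  ┃    
·······         ┃       ┃├───┼───┼───┼───┤  ┃    
███··██         ┃       ┃│ 0 │ . │ = │ + │  ┃    
                ┃       ┃├───┼───┼───┼───┤  ┃    
                ┃       ┃│ C │ MC│ MR│ M+│  ┃    
                ┃       ┃└───┴───┴───┴───┘  ┃    
                ┃       ┃                   ┃    
                ┃       ┃                   ┃    
━━━━━━━━━━━━━━━━┛       ┗━━━━━━━━━━━━━━━━━━━┛    
                                                 


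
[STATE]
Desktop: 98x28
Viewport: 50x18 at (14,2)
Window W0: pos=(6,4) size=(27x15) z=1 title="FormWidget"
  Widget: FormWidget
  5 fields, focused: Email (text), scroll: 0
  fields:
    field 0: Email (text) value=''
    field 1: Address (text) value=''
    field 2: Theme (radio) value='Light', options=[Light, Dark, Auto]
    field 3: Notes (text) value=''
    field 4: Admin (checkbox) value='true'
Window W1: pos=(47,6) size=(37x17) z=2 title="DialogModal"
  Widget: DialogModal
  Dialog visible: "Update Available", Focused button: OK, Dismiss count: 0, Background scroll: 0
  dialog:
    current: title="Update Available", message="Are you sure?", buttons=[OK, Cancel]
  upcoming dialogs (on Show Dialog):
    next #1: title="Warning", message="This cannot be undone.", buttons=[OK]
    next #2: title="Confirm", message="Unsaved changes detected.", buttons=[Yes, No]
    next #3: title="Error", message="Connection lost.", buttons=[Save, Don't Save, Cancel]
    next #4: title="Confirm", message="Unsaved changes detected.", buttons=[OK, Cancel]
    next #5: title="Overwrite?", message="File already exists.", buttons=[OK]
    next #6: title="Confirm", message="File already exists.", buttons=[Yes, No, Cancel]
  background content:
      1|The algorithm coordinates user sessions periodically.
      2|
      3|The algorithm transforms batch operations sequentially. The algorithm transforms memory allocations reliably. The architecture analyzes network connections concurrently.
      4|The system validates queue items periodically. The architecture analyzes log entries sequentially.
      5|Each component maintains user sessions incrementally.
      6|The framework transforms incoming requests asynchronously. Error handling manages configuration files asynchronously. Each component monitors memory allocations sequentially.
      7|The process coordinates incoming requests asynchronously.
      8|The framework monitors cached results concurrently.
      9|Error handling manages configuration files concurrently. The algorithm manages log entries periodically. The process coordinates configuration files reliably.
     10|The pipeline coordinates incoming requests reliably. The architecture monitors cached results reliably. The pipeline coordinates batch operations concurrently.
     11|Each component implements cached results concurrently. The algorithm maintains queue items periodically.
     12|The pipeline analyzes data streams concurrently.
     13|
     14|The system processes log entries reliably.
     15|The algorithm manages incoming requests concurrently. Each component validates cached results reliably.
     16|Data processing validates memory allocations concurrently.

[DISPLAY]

                                                  
                                                  
━━━━━━━━━━━━━━━━━━┓                               
dget              ┃                               
──────────────────┨              ┏━━━━━━━━━━━━━━━━
:      [         ]┃              ┃ DialogModal    
ss:    [         ]┃              ┠────────────────
:      (●) Light  ┃              ┃The algorithm co
:      [         ]┃              ┃                
:      [x]        ┃              ┃The algorithm tr
                  ┃              ┃The system valid
                  ┃              ┃Each co┌────────
                  ┃              ┃The fra│ Update 
                  ┃              ┃The pro│  Are yo
                  ┃              ┃The fra│  [OK]  
                  ┃              ┃Error h└────────
━━━━━━━━━━━━━━━━━━┛              ┃The pipeline coo
                                 ┃Each component i


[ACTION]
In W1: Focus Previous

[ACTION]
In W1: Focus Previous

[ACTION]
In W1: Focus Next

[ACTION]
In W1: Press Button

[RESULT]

                                                  
                                                  
━━━━━━━━━━━━━━━━━━┓                               
dget              ┃                               
──────────────────┨              ┏━━━━━━━━━━━━━━━━
:      [         ]┃              ┃ DialogModal    
ss:    [         ]┃              ┠────────────────
:      (●) Light  ┃              ┃The algorithm co
:      [         ]┃              ┃                
:      [x]        ┃              ┃The algorithm tr
                  ┃              ┃The system valid
                  ┃              ┃Each component m
                  ┃              ┃The framework tr
                  ┃              ┃The process coor
                  ┃              ┃The framework mo
                  ┃              ┃Error handling m
━━━━━━━━━━━━━━━━━━┛              ┃The pipeline coo
                                 ┃Each component i


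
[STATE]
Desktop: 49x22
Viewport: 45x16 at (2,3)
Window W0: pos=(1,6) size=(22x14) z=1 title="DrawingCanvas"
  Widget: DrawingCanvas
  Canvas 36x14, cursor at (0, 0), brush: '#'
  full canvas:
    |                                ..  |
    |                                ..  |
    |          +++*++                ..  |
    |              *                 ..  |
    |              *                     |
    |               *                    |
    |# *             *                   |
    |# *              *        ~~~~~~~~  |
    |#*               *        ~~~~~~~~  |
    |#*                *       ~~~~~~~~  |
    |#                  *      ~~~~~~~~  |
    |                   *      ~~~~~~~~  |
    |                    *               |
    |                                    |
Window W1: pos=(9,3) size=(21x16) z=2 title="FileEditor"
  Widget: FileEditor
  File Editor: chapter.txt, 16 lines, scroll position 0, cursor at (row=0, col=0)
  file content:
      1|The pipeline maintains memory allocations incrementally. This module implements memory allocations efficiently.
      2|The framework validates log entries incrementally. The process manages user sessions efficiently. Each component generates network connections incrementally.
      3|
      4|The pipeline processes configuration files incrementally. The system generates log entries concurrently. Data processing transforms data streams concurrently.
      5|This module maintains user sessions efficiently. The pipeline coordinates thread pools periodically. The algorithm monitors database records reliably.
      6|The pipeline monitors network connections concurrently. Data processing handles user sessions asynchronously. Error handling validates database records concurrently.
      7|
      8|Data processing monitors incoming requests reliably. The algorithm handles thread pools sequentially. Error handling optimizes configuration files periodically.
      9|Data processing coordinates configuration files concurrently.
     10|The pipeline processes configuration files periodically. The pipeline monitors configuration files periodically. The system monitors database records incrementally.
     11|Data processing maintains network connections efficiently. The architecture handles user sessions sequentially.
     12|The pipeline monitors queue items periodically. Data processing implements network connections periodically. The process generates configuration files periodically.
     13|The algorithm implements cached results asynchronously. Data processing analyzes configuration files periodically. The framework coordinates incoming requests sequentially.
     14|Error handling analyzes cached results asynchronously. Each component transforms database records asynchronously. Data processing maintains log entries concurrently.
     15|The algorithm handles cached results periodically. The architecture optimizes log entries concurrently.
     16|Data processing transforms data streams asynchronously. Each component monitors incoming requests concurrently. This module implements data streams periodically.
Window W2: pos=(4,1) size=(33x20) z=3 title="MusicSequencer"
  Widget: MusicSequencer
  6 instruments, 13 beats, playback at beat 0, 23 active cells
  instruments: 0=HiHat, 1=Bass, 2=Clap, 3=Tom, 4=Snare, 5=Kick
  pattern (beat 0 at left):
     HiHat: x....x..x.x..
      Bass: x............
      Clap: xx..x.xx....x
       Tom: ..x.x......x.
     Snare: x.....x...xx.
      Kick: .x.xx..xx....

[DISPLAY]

  ┠───────────────────────────────┨          
  ┃      ▼123456789012            ┃          
  ┃ HiHat█····█··█·█··            ┃          
━━┃  Bass█············            ┃          
 D┃  Clap██··█·██····█            ┃          
──┃   Tom··█·█······█·            ┃          
+ ┃ Snare█·····█···██·            ┃          
  ┃  Kick·█·██··██····            ┃          
  ┃                               ┃          
  ┃                               ┃          
  ┃                               ┃          
  ┃                               ┃          
# ┃                               ┃          
# ┃                               ┃          
#*┃                               ┃          
#*┃                               ┃          


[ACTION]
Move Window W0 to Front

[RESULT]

  ┠───────────────────────────────┨          
  ┃      ▼123456789012            ┃          
  ┃ HiHat█····█··█·█··            ┃          
━━━━━━━━━━━━━━━━━━━━┓·            ┃          
 DrawingCanvas      ┃█            ┃          
────────────────────┨·            ┃          
+                   ┃·            ┃          
                    ┃·            ┃          
          +++*++    ┃             ┃          
              *     ┃             ┃          
              *     ┃             ┃          
               *    ┃             ┃          
# *             *   ┃             ┃          
# *              *  ┃             ┃          
#*               *  ┃             ┃          
#*                * ┃             ┃          


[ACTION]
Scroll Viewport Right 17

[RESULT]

┠───────────────────────────────┨            
┃      ▼123456789012            ┃            
┃ HiHat█····█··█·█··            ┃            
━━━━━━━━━━━━━━━━━━┓·            ┃            
rawingCanvas      ┃█            ┃            
──────────────────┨·            ┃            
                  ┃·            ┃            
                  ┃·            ┃            
        +++*++    ┃             ┃            
            *     ┃             ┃            
            *     ┃             ┃            
             *    ┃             ┃            
*             *   ┃             ┃            
*              *  ┃             ┃            
               *  ┃             ┃            
                * ┃             ┃            


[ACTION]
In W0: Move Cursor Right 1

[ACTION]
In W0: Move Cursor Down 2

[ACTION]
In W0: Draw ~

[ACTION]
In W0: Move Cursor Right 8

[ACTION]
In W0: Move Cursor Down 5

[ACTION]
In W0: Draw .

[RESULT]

┠───────────────────────────────┨            
┃      ▼123456789012            ┃            
┃ HiHat█····█··█·█··            ┃            
━━━━━━━━━━━━━━━━━━┓·            ┃            
rawingCanvas      ┃█            ┃            
──────────────────┨·            ┃            
                  ┃·            ┃            
                  ┃·            ┃            
        +++*++    ┃             ┃            
            *     ┃             ┃            
            *     ┃             ┃            
             *    ┃             ┃            
*             *   ┃             ┃            
*      .       *  ┃             ┃            
               *  ┃             ┃            
                * ┃             ┃            
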